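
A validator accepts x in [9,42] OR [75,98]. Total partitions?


Valid ranges: [9,42] and [75,98]
Class 1: x < 9 — invalid
Class 2: 9 ≤ x ≤ 42 — valid
Class 3: 42 < x < 75 — invalid (gap between ranges)
Class 4: 75 ≤ x ≤ 98 — valid
Class 5: x > 98 — invalid
Total equivalence classes: 5

5 equivalence classes


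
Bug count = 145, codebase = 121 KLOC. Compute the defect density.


Defect density = defects / KLOC
Defect density = 145 / 121
Defect density = 1.198 defects/KLOC

1.198 defects/KLOC


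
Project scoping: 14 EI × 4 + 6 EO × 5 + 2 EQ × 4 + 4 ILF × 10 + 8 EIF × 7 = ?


UFP = EI*4 + EO*5 + EQ*4 + ILF*10 + EIF*7
UFP = 14*4 + 6*5 + 2*4 + 4*10 + 8*7
UFP = 56 + 30 + 8 + 40 + 56
UFP = 190

190


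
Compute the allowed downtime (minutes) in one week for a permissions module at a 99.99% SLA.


Formula: allowed downtime = period * (100 - SLA) / 100
Period (week) = 10080 minutes
Unavailability fraction = (100 - 99.99) / 100
Allowed downtime = 10080 * (100 - 99.99) / 100
Allowed downtime = 1.008 minutes

1.008 minutes


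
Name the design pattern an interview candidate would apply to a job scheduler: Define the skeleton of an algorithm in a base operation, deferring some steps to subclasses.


This matches the Template Method pattern

Template Method


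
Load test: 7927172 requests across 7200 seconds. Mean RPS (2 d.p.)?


Formula: throughput = requests / seconds
throughput = 7927172 / 7200
throughput = 1101.0 requests/second

1101.0 requests/second


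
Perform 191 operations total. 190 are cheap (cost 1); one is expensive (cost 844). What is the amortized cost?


Formula: Amortized cost = Total cost / Operations
Total cost = (190 * 1) + (1 * 844)
Total cost = 190 + 844 = 1034
Amortized = 1034 / 191 = 5.4136

5.4136


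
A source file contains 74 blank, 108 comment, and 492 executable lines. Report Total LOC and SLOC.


Total LOC = blank + comment + code
Total LOC = 74 + 108 + 492 = 674
SLOC (source only) = code = 492

Total LOC: 674, SLOC: 492


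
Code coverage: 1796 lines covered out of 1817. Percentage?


Coverage = covered / total * 100
Coverage = 1796 / 1817 * 100
Coverage = 98.84%

98.84%


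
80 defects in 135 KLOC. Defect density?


Defect density = defects / KLOC
Defect density = 80 / 135
Defect density = 0.593 defects/KLOC

0.593 defects/KLOC


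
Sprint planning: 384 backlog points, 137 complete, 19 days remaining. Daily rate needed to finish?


Formula: Required rate = Remaining points / Days left
Remaining = 384 - 137 = 247 points
Required rate = 247 / 19 = 13.0 points/day

13.0 points/day


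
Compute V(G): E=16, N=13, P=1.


Formula: V(G) = E - N + 2P
V(G) = 16 - 13 + 2*1
V(G) = 3 + 2
V(G) = 5

5


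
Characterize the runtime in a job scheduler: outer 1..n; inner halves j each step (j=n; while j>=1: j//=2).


Reasoning: n times log n
Complexity: O(n log n)

O(n log n)


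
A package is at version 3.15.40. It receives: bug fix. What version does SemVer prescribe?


Current: 3.15.40
Change category: 'bug fix' → patch bump
SemVer rule: patch bump → increment PATCH (MAJOR and MINOR unchanged)
New: 3.15.41

3.15.41


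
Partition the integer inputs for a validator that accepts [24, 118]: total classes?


Valid range: [24, 118]
Class 1: x < 24 — invalid
Class 2: 24 ≤ x ≤ 118 — valid
Class 3: x > 118 — invalid
Total equivalence classes: 3

3 equivalence classes


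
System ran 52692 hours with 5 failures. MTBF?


Formula: MTBF = Total operating time / Number of failures
MTBF = 52692 / 5
MTBF = 10538.4 hours

10538.4 hours


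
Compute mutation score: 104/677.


Mutation score = killed / total * 100
Mutation score = 104 / 677 * 100
Mutation score = 15.36%

15.36%


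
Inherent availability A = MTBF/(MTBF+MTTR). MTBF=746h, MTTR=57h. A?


Availability = MTBF / (MTBF + MTTR)
Availability = 746 / (746 + 57)
Availability = 746 / 803
Availability = 92.9016%

92.9016%


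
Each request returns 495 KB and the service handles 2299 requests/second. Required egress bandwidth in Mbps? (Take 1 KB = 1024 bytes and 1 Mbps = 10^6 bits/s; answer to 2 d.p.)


Formula: Mbps = payload_bytes * RPS * 8 / 1e6
Payload per request = 495 KB = 495 * 1024 = 506880 bytes
Total bytes/sec = 506880 * 2299 = 1165317120
Total bits/sec = 1165317120 * 8 = 9322536960
Mbps = 9322536960 / 1e6 = 9322.54

9322.54 Mbps


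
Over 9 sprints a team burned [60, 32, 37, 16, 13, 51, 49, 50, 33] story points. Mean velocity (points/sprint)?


Formula: Avg velocity = Total points / Number of sprints
Points: [60, 32, 37, 16, 13, 51, 49, 50, 33]
Sum = 60 + 32 + 37 + 16 + 13 + 51 + 49 + 50 + 33 = 341
Avg velocity = 341 / 9 = 37.89 points/sprint

37.89 points/sprint


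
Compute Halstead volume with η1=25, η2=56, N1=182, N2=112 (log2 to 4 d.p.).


Formula: V = N * log2(η), where N = N1 + N2 and η = η1 + η2
η = 25 + 56 = 81
N = 182 + 112 = 294
log2(81) ≈ 6.3399
V = 294 * 6.3399 = 1863.93

1863.93


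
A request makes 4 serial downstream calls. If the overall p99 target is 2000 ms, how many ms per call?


Formula: per_stage = total_budget / stages
per_stage = 2000 / 4
per_stage = 500.0 ms

500.0 ms


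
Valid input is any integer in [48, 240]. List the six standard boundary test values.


Range: [48, 240]
Boundaries: just below min, min, min+1, max-1, max, just above max
Values: [47, 48, 49, 239, 240, 241]

[47, 48, 49, 239, 240, 241]


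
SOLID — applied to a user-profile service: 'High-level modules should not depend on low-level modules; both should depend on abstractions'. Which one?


This describes the Dependency Inversion Principle (DIP)

Dependency Inversion Principle (DIP)


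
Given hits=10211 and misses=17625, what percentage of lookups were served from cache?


Formula: hit rate = hits / (hits + misses) * 100
hit rate = 10211 / (10211 + 17625) * 100
hit rate = 10211 / 27836 * 100
hit rate = 36.68%

36.68%


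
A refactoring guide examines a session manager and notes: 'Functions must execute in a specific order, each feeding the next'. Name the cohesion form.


Reasoning: Output of one is input to next
Type: Sequential cohesion

Sequential cohesion


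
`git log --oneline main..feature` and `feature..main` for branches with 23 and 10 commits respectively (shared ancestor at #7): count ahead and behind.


Common ancestor: commit #7
feature commits after divergence: 23 - 7 = 16
main commits after divergence: 10 - 7 = 3
feature is 16 commits ahead of main
main is 3 commits ahead of feature

feature ahead: 16, main ahead: 3


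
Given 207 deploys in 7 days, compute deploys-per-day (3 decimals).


Formula: deployments per day = releases / days
= 207 / 7
= 29.571 deploys/day
(equivalently, 207.0 deploys/week)

29.571 deploys/day


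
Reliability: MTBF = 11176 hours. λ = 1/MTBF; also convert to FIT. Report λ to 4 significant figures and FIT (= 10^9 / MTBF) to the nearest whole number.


Formula: λ = 1 / MTBF; FIT = λ × 1e9 = 1e9 / MTBF
λ = 1 / 11176 ≈ 8.948e-05 failures/hour
FIT = 1e9 / 11176 ≈ 89477 failures per 1e9 hours (nearest whole number)

λ = 8.948e-05 /h, FIT = 89477


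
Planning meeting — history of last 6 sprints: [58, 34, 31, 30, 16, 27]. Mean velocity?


Formula: Avg velocity = Total points / Number of sprints
Points: [58, 34, 31, 30, 16, 27]
Sum = 58 + 34 + 31 + 30 + 16 + 27 = 196
Avg velocity = 196 / 6 = 32.67 points/sprint

32.67 points/sprint


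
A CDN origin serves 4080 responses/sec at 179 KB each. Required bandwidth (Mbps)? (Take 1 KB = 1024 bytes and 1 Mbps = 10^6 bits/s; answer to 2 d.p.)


Formula: Mbps = payload_bytes * RPS * 8 / 1e6
Payload per request = 179 KB = 179 * 1024 = 183296 bytes
Total bytes/sec = 183296 * 4080 = 747847680
Total bits/sec = 747847680 * 8 = 5982781440
Mbps = 5982781440 / 1e6 = 5982.78

5982.78 Mbps


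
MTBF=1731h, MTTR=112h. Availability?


Availability = MTBF / (MTBF + MTTR)
Availability = 1731 / (1731 + 112)
Availability = 1731 / 1843
Availability = 93.923%

93.923%


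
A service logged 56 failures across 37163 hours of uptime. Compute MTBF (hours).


Formula: MTBF = Total operating time / Number of failures
MTBF = 37163 / 56
MTBF = 663.63 hours

663.63 hours


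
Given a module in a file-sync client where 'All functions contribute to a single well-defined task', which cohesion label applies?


Reasoning: Best: single purpose
Type: Functional cohesion

Functional cohesion


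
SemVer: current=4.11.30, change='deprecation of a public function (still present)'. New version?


Current: 4.11.30
Change category: 'deprecation of a public function (still present)' → minor bump
SemVer rule: minor bump → increment MINOR, reset PATCH to 0 (MAJOR unchanged)
New: 4.12.0

4.12.0


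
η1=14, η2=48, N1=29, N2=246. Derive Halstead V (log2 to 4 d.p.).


Formula: V = N * log2(η), where N = N1 + N2 and η = η1 + η2
η = 14 + 48 = 62
N = 29 + 246 = 275
log2(62) ≈ 5.9542
V = 275 * 5.9542 = 1637.41

1637.41


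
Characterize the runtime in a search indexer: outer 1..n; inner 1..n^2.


Reasoning: n times n^2
Complexity: O(n^3)

O(n^3)


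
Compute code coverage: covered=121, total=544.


Coverage = covered / total * 100
Coverage = 121 / 544 * 100
Coverage = 22.24%

22.24%


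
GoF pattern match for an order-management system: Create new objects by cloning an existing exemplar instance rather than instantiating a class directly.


This matches the Prototype pattern

Prototype


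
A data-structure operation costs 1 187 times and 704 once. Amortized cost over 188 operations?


Formula: Amortized cost = Total cost / Operations
Total cost = (187 * 1) + (1 * 704)
Total cost = 187 + 704 = 891
Amortized = 891 / 188 = 4.7394

4.7394


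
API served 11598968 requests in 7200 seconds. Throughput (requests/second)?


Formula: throughput = requests / seconds
throughput = 11598968 / 7200
throughput = 1610.97 requests/second

1610.97 requests/second


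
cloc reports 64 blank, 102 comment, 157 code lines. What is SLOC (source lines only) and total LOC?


Total LOC = blank + comment + code
Total LOC = 64 + 102 + 157 = 323
SLOC (source only) = code = 157

Total LOC: 323, SLOC: 157


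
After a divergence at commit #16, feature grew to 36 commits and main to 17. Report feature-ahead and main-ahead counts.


Common ancestor: commit #16
feature commits after divergence: 36 - 16 = 20
main commits after divergence: 17 - 16 = 1
feature is 20 commits ahead of main
main is 1 commits ahead of feature

feature ahead: 20, main ahead: 1


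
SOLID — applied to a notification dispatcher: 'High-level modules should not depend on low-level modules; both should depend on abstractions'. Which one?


This describes the Dependency Inversion Principle (DIP)

Dependency Inversion Principle (DIP)


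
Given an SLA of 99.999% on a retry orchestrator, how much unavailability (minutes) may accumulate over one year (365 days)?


Formula: allowed downtime = period * (100 - SLA) / 100
Period (year (365 days)) = 525600 minutes
Unavailability fraction = (100 - 99.999) / 100
Allowed downtime = 525600 * (100 - 99.999) / 100
Allowed downtime = 5.256 minutes

5.256 minutes


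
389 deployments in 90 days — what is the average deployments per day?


Formula: deployments per day = releases / days
= 389 / 90
= 4.322 deploys/day
(equivalently, 30.26 deploys/week)

4.322 deploys/day


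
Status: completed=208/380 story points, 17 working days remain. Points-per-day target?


Formula: Required rate = Remaining points / Days left
Remaining = 380 - 208 = 172 points
Required rate = 172 / 17 = 10.12 points/day

10.12 points/day


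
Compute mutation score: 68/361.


Mutation score = killed / total * 100
Mutation score = 68 / 361 * 100
Mutation score = 18.84%

18.84%


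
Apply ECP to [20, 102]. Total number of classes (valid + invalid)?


Valid range: [20, 102]
Class 1: x < 20 — invalid
Class 2: 20 ≤ x ≤ 102 — valid
Class 3: x > 102 — invalid
Total equivalence classes: 3

3 equivalence classes


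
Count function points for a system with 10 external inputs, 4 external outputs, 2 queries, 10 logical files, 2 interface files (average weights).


UFP = EI*4 + EO*5 + EQ*4 + ILF*10 + EIF*7
UFP = 10*4 + 4*5 + 2*4 + 10*10 + 2*7
UFP = 40 + 20 + 8 + 100 + 14
UFP = 182

182


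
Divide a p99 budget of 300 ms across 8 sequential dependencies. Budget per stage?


Formula: per_stage = total_budget / stages
per_stage = 300 / 8
per_stage = 37.5 ms

37.5 ms


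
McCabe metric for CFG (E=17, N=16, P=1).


Formula: V(G) = E - N + 2P
V(G) = 17 - 16 + 2*1
V(G) = 1 + 2
V(G) = 3

3


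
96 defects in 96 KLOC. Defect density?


Defect density = defects / KLOC
Defect density = 96 / 96
Defect density = 1.0 defects/KLOC

1.0 defects/KLOC


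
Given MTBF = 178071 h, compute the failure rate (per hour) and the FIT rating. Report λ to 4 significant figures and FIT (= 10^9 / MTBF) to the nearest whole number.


Formula: λ = 1 / MTBF; FIT = λ × 1e9 = 1e9 / MTBF
λ = 1 / 178071 ≈ 5.616e-06 failures/hour
FIT = 1e9 / 178071 ≈ 5616 failures per 1e9 hours (nearest whole number)

λ = 5.616e-06 /h, FIT = 5616


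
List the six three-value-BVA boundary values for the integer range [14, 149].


Range: [14, 149]
Boundaries: just below min, min, min+1, max-1, max, just above max
Values: [13, 14, 15, 148, 149, 150]

[13, 14, 15, 148, 149, 150]


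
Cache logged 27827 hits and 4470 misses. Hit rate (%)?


Formula: hit rate = hits / (hits + misses) * 100
hit rate = 27827 / (27827 + 4470) * 100
hit rate = 27827 / 32297 * 100
hit rate = 86.16%

86.16%


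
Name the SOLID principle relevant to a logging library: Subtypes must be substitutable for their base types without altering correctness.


This describes the Liskov Substitution Principle (LSP)

Liskov Substitution Principle (LSP)


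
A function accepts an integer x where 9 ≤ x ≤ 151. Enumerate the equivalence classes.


Valid range: [9, 151]
Class 1: x < 9 — invalid
Class 2: 9 ≤ x ≤ 151 — valid
Class 3: x > 151 — invalid
Total equivalence classes: 3

3 equivalence classes


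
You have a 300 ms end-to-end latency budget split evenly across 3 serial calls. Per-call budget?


Formula: per_stage = total_budget / stages
per_stage = 300 / 3
per_stage = 100.0 ms

100.0 ms


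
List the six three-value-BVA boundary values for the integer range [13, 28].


Range: [13, 28]
Boundaries: just below min, min, min+1, max-1, max, just above max
Values: [12, 13, 14, 27, 28, 29]

[12, 13, 14, 27, 28, 29]


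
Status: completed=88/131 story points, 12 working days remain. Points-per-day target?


Formula: Required rate = Remaining points / Days left
Remaining = 131 - 88 = 43 points
Required rate = 43 / 12 = 3.58 points/day

3.58 points/day


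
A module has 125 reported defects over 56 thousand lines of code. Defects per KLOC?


Defect density = defects / KLOC
Defect density = 125 / 56
Defect density = 2.232 defects/KLOC

2.232 defects/KLOC


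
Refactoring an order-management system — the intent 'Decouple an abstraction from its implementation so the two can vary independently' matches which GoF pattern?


This matches the Bridge pattern

Bridge


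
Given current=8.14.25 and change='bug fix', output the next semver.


Current: 8.14.25
Change category: 'bug fix' → patch bump
SemVer rule: patch bump → increment PATCH (MAJOR and MINOR unchanged)
New: 8.14.26

8.14.26


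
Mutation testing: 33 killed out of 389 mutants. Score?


Mutation score = killed / total * 100
Mutation score = 33 / 389 * 100
Mutation score = 8.48%

8.48%


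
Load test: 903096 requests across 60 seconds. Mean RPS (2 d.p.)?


Formula: throughput = requests / seconds
throughput = 903096 / 60
throughput = 15051.6 requests/second

15051.6 requests/second


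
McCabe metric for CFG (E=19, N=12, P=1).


Formula: V(G) = E - N + 2P
V(G) = 19 - 12 + 2*1
V(G) = 7 + 2
V(G) = 9

9


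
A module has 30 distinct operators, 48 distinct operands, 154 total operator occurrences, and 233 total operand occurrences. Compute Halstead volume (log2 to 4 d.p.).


Formula: V = N * log2(η), where N = N1 + N2 and η = η1 + η2
η = 30 + 48 = 78
N = 154 + 233 = 387
log2(78) ≈ 6.2854
V = 387 * 6.2854 = 2432.45

2432.45


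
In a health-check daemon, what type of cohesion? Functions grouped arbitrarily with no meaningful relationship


Reasoning: Worst: random grouping
Type: Coincidental cohesion

Coincidental cohesion


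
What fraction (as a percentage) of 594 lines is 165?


Coverage = covered / total * 100
Coverage = 165 / 594 * 100
Coverage = 27.78%

27.78%


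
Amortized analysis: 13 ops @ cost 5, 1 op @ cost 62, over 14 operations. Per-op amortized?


Formula: Amortized cost = Total cost / Operations
Total cost = (13 * 5) + (1 * 62)
Total cost = 65 + 62 = 127
Amortized = 127 / 14 = 9.0714

9.0714


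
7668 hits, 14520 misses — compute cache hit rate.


Formula: hit rate = hits / (hits + misses) * 100
hit rate = 7668 / (7668 + 14520) * 100
hit rate = 7668 / 22188 * 100
hit rate = 34.56%

34.56%


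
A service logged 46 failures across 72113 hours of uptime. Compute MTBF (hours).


Formula: MTBF = Total operating time / Number of failures
MTBF = 72113 / 46
MTBF = 1567.67 hours

1567.67 hours


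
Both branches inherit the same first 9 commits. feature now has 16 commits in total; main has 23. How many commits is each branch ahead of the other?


Common ancestor: commit #9
feature commits after divergence: 16 - 9 = 7
main commits after divergence: 23 - 9 = 14
feature is 7 commits ahead of main
main is 14 commits ahead of feature

feature ahead: 7, main ahead: 14


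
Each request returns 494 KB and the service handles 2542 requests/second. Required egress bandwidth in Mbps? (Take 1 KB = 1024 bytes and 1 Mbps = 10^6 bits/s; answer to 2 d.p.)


Formula: Mbps = payload_bytes * RPS * 8 / 1e6
Payload per request = 494 KB = 494 * 1024 = 505856 bytes
Total bytes/sec = 505856 * 2542 = 1285885952
Total bits/sec = 1285885952 * 8 = 10287087616
Mbps = 10287087616 / 1e6 = 10287.09

10287.09 Mbps


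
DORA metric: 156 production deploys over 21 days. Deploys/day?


Formula: deployments per day = releases / days
= 156 / 21
= 7.429 deploys/day
(equivalently, 52.0 deploys/week)

7.429 deploys/day


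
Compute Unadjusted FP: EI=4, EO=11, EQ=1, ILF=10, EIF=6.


UFP = EI*4 + EO*5 + EQ*4 + ILF*10 + EIF*7
UFP = 4*4 + 11*5 + 1*4 + 10*10 + 6*7
UFP = 16 + 55 + 4 + 100 + 42
UFP = 217

217


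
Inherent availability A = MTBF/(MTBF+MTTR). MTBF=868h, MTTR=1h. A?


Availability = MTBF / (MTBF + MTTR)
Availability = 868 / (868 + 1)
Availability = 868 / 869
Availability = 99.8849%

99.8849%


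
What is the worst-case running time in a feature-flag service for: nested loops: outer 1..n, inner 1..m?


Reasoning: product of independent bounds
Complexity: O(n*m)

O(n*m)


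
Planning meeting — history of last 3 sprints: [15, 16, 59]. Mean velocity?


Formula: Avg velocity = Total points / Number of sprints
Points: [15, 16, 59]
Sum = 15 + 16 + 59 = 90
Avg velocity = 90 / 3 = 30.0 points/sprint

30.0 points/sprint


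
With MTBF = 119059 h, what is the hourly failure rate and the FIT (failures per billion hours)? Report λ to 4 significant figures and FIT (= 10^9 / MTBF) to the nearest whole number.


Formula: λ = 1 / MTBF; FIT = λ × 1e9 = 1e9 / MTBF
λ = 1 / 119059 ≈ 8.399e-06 failures/hour
FIT = 1e9 / 119059 ≈ 8399 failures per 1e9 hours (nearest whole number)

λ = 8.399e-06 /h, FIT = 8399


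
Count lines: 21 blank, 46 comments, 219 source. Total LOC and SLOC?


Total LOC = blank + comment + code
Total LOC = 21 + 46 + 219 = 286
SLOC (source only) = code = 219

Total LOC: 286, SLOC: 219


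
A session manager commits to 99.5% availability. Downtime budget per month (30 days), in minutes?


Formula: allowed downtime = period * (100 - SLA) / 100
Period (month (30 days)) = 43200 minutes
Unavailability fraction = (100 - 99.5) / 100
Allowed downtime = 43200 * (100 - 99.5) / 100
Allowed downtime = 216.0 minutes

216.0 minutes


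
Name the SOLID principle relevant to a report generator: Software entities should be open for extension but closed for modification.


This describes the Open/Closed Principle (OCP)

Open/Closed Principle (OCP)


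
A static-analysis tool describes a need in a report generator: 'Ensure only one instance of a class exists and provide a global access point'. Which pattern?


This matches the Singleton pattern

Singleton


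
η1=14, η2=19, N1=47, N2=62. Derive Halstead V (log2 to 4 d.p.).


Formula: V = N * log2(η), where N = N1 + N2 and η = η1 + η2
η = 14 + 19 = 33
N = 47 + 62 = 109
log2(33) ≈ 5.0444
V = 109 * 5.0444 = 549.84

549.84


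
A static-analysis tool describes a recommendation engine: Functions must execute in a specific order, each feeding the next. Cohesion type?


Reasoning: Output of one is input to next
Type: Sequential cohesion

Sequential cohesion


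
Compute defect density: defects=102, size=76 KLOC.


Defect density = defects / KLOC
Defect density = 102 / 76
Defect density = 1.342 defects/KLOC

1.342 defects/KLOC


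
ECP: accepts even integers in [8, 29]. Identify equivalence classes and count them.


Constraint: even integers in [8, 29]
Class 1: x < 8 — out-of-range invalid
Class 2: x in [8,29] but odd — wrong type invalid
Class 3: x in [8,29] and even — valid
Class 4: x > 29 — out-of-range invalid
Total equivalence classes: 4

4 equivalence classes


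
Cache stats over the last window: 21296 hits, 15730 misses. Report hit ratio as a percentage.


Formula: hit rate = hits / (hits + misses) * 100
hit rate = 21296 / (21296 + 15730) * 100
hit rate = 21296 / 37026 * 100
hit rate = 57.52%

57.52%


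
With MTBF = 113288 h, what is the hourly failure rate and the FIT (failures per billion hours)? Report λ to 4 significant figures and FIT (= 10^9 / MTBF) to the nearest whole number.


Formula: λ = 1 / MTBF; FIT = λ × 1e9 = 1e9 / MTBF
λ = 1 / 113288 ≈ 8.827e-06 failures/hour
FIT = 1e9 / 113288 ≈ 8827 failures per 1e9 hours (nearest whole number)

λ = 8.827e-06 /h, FIT = 8827


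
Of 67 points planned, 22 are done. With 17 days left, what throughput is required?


Formula: Required rate = Remaining points / Days left
Remaining = 67 - 22 = 45 points
Required rate = 45 / 17 = 2.65 points/day

2.65 points/day


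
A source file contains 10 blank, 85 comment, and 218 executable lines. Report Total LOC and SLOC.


Total LOC = blank + comment + code
Total LOC = 10 + 85 + 218 = 313
SLOC (source only) = code = 218

Total LOC: 313, SLOC: 218


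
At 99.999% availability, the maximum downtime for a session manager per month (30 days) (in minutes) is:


Formula: allowed downtime = period * (100 - SLA) / 100
Period (month (30 days)) = 43200 minutes
Unavailability fraction = (100 - 99.999) / 100
Allowed downtime = 43200 * (100 - 99.999) / 100
Allowed downtime = 0.432 minutes

0.432 minutes


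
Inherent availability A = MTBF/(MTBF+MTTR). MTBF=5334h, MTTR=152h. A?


Availability = MTBF / (MTBF + MTTR)
Availability = 5334 / (5334 + 152)
Availability = 5334 / 5486
Availability = 97.2293%

97.2293%


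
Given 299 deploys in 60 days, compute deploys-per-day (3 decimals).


Formula: deployments per day = releases / days
= 299 / 60
= 4.983 deploys/day
(equivalently, 34.88 deploys/week)

4.983 deploys/day


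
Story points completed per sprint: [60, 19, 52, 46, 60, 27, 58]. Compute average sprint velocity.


Formula: Avg velocity = Total points / Number of sprints
Points: [60, 19, 52, 46, 60, 27, 58]
Sum = 60 + 19 + 52 + 46 + 60 + 27 + 58 = 322
Avg velocity = 322 / 7 = 46.0 points/sprint

46.0 points/sprint


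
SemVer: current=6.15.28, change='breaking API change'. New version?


Current: 6.15.28
Change category: 'breaking API change' → major bump
SemVer rule: major bump → increment MAJOR, reset MINOR and PATCH to 0
New: 7.0.0

7.0.0


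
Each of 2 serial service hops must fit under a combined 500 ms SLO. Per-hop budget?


Formula: per_stage = total_budget / stages
per_stage = 500 / 2
per_stage = 250.0 ms

250.0 ms


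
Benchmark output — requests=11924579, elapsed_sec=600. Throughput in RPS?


Formula: throughput = requests / seconds
throughput = 11924579 / 600
throughput = 19874.3 requests/second

19874.3 requests/second


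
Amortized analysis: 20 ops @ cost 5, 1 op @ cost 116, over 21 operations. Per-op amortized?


Formula: Amortized cost = Total cost / Operations
Total cost = (20 * 5) + (1 * 116)
Total cost = 100 + 116 = 216
Amortized = 216 / 21 = 10.2857

10.2857


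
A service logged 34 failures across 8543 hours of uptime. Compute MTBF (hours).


Formula: MTBF = Total operating time / Number of failures
MTBF = 8543 / 34
MTBF = 251.26 hours

251.26 hours


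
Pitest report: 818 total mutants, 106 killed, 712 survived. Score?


Mutation score = killed / total * 100
Mutation score = 106 / 818 * 100
Mutation score = 12.96%

12.96%


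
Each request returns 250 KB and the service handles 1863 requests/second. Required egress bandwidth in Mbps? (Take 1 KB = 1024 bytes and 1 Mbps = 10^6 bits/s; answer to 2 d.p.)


Formula: Mbps = payload_bytes * RPS * 8 / 1e6
Payload per request = 250 KB = 250 * 1024 = 256000 bytes
Total bytes/sec = 256000 * 1863 = 476928000
Total bits/sec = 476928000 * 8 = 3815424000
Mbps = 3815424000 / 1e6 = 3815.42

3815.42 Mbps


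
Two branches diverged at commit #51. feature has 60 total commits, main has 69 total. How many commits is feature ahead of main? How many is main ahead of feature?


Common ancestor: commit #51
feature commits after divergence: 60 - 51 = 9
main commits after divergence: 69 - 51 = 18
feature is 9 commits ahead of main
main is 18 commits ahead of feature

feature ahead: 9, main ahead: 18


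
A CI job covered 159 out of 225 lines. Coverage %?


Coverage = covered / total * 100
Coverage = 159 / 225 * 100
Coverage = 70.67%

70.67%


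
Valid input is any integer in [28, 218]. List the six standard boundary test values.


Range: [28, 218]
Boundaries: just below min, min, min+1, max-1, max, just above max
Values: [27, 28, 29, 217, 218, 219]

[27, 28, 29, 217, 218, 219]


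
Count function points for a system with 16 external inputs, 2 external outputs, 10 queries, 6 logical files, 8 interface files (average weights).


UFP = EI*4 + EO*5 + EQ*4 + ILF*10 + EIF*7
UFP = 16*4 + 2*5 + 10*4 + 6*10 + 8*7
UFP = 64 + 10 + 40 + 60 + 56
UFP = 230

230


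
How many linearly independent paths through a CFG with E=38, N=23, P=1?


Formula: V(G) = E - N + 2P
V(G) = 38 - 23 + 2*1
V(G) = 15 + 2
V(G) = 17

17


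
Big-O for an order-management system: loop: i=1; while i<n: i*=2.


Reasoning: i doubles each step so iterations are log2(n)
Complexity: O(log n)

O(log n)


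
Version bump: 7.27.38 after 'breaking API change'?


Current: 7.27.38
Change category: 'breaking API change' → major bump
SemVer rule: major bump → increment MAJOR, reset MINOR and PATCH to 0
New: 8.0.0

8.0.0


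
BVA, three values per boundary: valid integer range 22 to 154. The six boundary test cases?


Range: [22, 154]
Boundaries: just below min, min, min+1, max-1, max, just above max
Values: [21, 22, 23, 153, 154, 155]

[21, 22, 23, 153, 154, 155]


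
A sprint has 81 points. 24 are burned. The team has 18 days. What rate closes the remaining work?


Formula: Required rate = Remaining points / Days left
Remaining = 81 - 24 = 57 points
Required rate = 57 / 18 = 3.17 points/day

3.17 points/day


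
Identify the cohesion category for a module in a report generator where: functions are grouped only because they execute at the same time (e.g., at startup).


Reasoning: Related by timing only
Type: Temporal cohesion

Temporal cohesion


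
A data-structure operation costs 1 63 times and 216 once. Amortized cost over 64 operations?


Formula: Amortized cost = Total cost / Operations
Total cost = (63 * 1) + (1 * 216)
Total cost = 63 + 216 = 279
Amortized = 279 / 64 = 4.3594

4.3594


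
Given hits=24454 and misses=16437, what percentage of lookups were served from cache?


Formula: hit rate = hits / (hits + misses) * 100
hit rate = 24454 / (24454 + 16437) * 100
hit rate = 24454 / 40891 * 100
hit rate = 59.8%

59.8%


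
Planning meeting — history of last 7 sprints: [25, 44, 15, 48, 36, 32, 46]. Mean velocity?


Formula: Avg velocity = Total points / Number of sprints
Points: [25, 44, 15, 48, 36, 32, 46]
Sum = 25 + 44 + 15 + 48 + 36 + 32 + 46 = 246
Avg velocity = 246 / 7 = 35.14 points/sprint

35.14 points/sprint


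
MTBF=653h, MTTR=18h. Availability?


Availability = MTBF / (MTBF + MTTR)
Availability = 653 / (653 + 18)
Availability = 653 / 671
Availability = 97.3174%

97.3174%


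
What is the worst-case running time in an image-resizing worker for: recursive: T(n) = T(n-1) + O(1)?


Reasoning: linear recursion with constant work per frame
Complexity: O(n)

O(n)


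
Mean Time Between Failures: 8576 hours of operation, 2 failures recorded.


Formula: MTBF = Total operating time / Number of failures
MTBF = 8576 / 2
MTBF = 4288.0 hours

4288.0 hours


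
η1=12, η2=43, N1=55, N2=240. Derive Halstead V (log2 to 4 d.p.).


Formula: V = N * log2(η), where N = N1 + N2 and η = η1 + η2
η = 12 + 43 = 55
N = 55 + 240 = 295
log2(55) ≈ 5.7814
V = 295 * 5.7814 = 1705.51

1705.51


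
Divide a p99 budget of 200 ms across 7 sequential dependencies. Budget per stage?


Formula: per_stage = total_budget / stages
per_stage = 200 / 7
per_stage = 28.57 ms

28.57 ms


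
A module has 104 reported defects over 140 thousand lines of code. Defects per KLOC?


Defect density = defects / KLOC
Defect density = 104 / 140
Defect density = 0.743 defects/KLOC

0.743 defects/KLOC


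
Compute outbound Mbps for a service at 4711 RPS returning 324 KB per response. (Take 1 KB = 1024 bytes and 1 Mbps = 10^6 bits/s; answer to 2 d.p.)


Formula: Mbps = payload_bytes * RPS * 8 / 1e6
Payload per request = 324 KB = 324 * 1024 = 331776 bytes
Total bytes/sec = 331776 * 4711 = 1562996736
Total bits/sec = 1562996736 * 8 = 12503973888
Mbps = 12503973888 / 1e6 = 12503.97

12503.97 Mbps


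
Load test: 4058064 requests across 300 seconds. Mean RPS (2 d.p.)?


Formula: throughput = requests / seconds
throughput = 4058064 / 300
throughput = 13526.88 requests/second

13526.88 requests/second


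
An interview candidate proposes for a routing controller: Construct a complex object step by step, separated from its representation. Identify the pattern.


This matches the Builder pattern

Builder


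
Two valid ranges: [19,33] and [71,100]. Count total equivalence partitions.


Valid ranges: [19,33] and [71,100]
Class 1: x < 19 — invalid
Class 2: 19 ≤ x ≤ 33 — valid
Class 3: 33 < x < 71 — invalid (gap between ranges)
Class 4: 71 ≤ x ≤ 100 — valid
Class 5: x > 100 — invalid
Total equivalence classes: 5

5 equivalence classes


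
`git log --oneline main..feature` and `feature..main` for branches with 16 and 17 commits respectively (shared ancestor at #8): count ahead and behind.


Common ancestor: commit #8
feature commits after divergence: 16 - 8 = 8
main commits after divergence: 17 - 8 = 9
feature is 8 commits ahead of main
main is 9 commits ahead of feature

feature ahead: 8, main ahead: 9


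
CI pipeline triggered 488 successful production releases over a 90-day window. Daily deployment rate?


Formula: deployments per day = releases / days
= 488 / 90
= 5.422 deploys/day
(equivalently, 37.96 deploys/week)

5.422 deploys/day


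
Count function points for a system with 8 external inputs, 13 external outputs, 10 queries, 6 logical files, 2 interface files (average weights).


UFP = EI*4 + EO*5 + EQ*4 + ILF*10 + EIF*7
UFP = 8*4 + 13*5 + 10*4 + 6*10 + 2*7
UFP = 32 + 65 + 40 + 60 + 14
UFP = 211

211


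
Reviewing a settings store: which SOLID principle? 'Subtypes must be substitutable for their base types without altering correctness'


This describes the Liskov Substitution Principle (LSP)

Liskov Substitution Principle (LSP)


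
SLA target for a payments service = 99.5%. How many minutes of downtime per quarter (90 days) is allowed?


Formula: allowed downtime = period * (100 - SLA) / 100
Period (quarter (90 days)) = 129600 minutes
Unavailability fraction = (100 - 99.5) / 100
Allowed downtime = 129600 * (100 - 99.5) / 100
Allowed downtime = 648.0 minutes

648.0 minutes


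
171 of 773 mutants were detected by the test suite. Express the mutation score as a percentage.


Mutation score = killed / total * 100
Mutation score = 171 / 773 * 100
Mutation score = 22.12%

22.12%


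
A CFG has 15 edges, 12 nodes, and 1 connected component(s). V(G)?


Formula: V(G) = E - N + 2P
V(G) = 15 - 12 + 2*1
V(G) = 3 + 2
V(G) = 5

5


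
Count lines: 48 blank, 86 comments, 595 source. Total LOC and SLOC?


Total LOC = blank + comment + code
Total LOC = 48 + 86 + 595 = 729
SLOC (source only) = code = 595

Total LOC: 729, SLOC: 595


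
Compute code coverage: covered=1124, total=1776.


Coverage = covered / total * 100
Coverage = 1124 / 1776 * 100
Coverage = 63.29%

63.29%


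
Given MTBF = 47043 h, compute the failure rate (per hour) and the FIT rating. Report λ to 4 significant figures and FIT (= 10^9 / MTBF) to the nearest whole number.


Formula: λ = 1 / MTBF; FIT = λ × 1e9 = 1e9 / MTBF
λ = 1 / 47043 ≈ 2.126e-05 failures/hour
FIT = 1e9 / 47043 ≈ 21257 failures per 1e9 hours (nearest whole number)

λ = 2.126e-05 /h, FIT = 21257


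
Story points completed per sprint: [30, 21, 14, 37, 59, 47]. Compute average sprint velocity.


Formula: Avg velocity = Total points / Number of sprints
Points: [30, 21, 14, 37, 59, 47]
Sum = 30 + 21 + 14 + 37 + 59 + 47 = 208
Avg velocity = 208 / 6 = 34.67 points/sprint

34.67 points/sprint


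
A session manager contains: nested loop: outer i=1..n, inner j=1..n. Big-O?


Reasoning: n iterations times n iterations
Complexity: O(n^2)

O(n^2)


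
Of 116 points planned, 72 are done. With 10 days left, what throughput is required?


Formula: Required rate = Remaining points / Days left
Remaining = 116 - 72 = 44 points
Required rate = 44 / 10 = 4.4 points/day

4.4 points/day


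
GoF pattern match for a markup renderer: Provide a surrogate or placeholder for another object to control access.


This matches the Proxy pattern

Proxy


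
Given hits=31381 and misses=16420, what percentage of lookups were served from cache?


Formula: hit rate = hits / (hits + misses) * 100
hit rate = 31381 / (31381 + 16420) * 100
hit rate = 31381 / 47801 * 100
hit rate = 65.65%

65.65%


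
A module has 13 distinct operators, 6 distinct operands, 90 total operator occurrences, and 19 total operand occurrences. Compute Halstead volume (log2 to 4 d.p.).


Formula: V = N * log2(η), where N = N1 + N2 and η = η1 + η2
η = 13 + 6 = 19
N = 90 + 19 = 109
log2(19) ≈ 4.2479
V = 109 * 4.2479 = 463.02

463.02


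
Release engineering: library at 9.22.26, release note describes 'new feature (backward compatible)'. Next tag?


Current: 9.22.26
Change category: 'new feature (backward compatible)' → minor bump
SemVer rule: minor bump → increment MINOR, reset PATCH to 0 (MAJOR unchanged)
New: 9.23.0

9.23.0


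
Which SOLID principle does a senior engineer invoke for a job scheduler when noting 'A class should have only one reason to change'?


This describes the Single Responsibility Principle (SRP)

Single Responsibility Principle (SRP)


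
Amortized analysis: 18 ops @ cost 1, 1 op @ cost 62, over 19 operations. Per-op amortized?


Formula: Amortized cost = Total cost / Operations
Total cost = (18 * 1) + (1 * 62)
Total cost = 18 + 62 = 80
Amortized = 80 / 19 = 4.2105

4.2105


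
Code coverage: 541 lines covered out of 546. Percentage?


Coverage = covered / total * 100
Coverage = 541 / 546 * 100
Coverage = 99.08%

99.08%


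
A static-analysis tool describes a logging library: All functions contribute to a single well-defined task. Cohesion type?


Reasoning: Best: single purpose
Type: Functional cohesion

Functional cohesion


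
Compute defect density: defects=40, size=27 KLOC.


Defect density = defects / KLOC
Defect density = 40 / 27
Defect density = 1.481 defects/KLOC

1.481 defects/KLOC


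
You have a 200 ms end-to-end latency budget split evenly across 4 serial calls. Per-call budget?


Formula: per_stage = total_budget / stages
per_stage = 200 / 4
per_stage = 50.0 ms

50.0 ms


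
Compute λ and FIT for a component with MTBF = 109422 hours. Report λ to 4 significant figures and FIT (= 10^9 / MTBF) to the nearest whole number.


Formula: λ = 1 / MTBF; FIT = λ × 1e9 = 1e9 / MTBF
λ = 1 / 109422 ≈ 9.139e-06 failures/hour
FIT = 1e9 / 109422 ≈ 9139 failures per 1e9 hours (nearest whole number)

λ = 9.139e-06 /h, FIT = 9139


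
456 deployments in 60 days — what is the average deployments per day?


Formula: deployments per day = releases / days
= 456 / 60
= 7.6 deploys/day
(equivalently, 53.2 deploys/week)

7.6 deploys/day


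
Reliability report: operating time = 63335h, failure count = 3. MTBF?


Formula: MTBF = Total operating time / Number of failures
MTBF = 63335 / 3
MTBF = 21111.67 hours

21111.67 hours


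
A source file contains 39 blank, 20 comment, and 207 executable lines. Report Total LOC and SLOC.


Total LOC = blank + comment + code
Total LOC = 39 + 20 + 207 = 266
SLOC (source only) = code = 207

Total LOC: 266, SLOC: 207


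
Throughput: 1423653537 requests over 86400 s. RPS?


Formula: throughput = requests / seconds
throughput = 1423653537 / 86400
throughput = 16477.47 requests/second

16477.47 requests/second


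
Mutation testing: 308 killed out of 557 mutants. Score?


Mutation score = killed / total * 100
Mutation score = 308 / 557 * 100
Mutation score = 55.3%

55.3%


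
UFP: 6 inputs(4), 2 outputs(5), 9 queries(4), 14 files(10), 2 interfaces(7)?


UFP = EI*4 + EO*5 + EQ*4 + ILF*10 + EIF*7
UFP = 6*4 + 2*5 + 9*4 + 14*10 + 2*7
UFP = 24 + 10 + 36 + 140 + 14
UFP = 224

224


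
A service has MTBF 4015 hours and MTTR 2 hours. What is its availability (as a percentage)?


Availability = MTBF / (MTBF + MTTR)
Availability = 4015 / (4015 + 2)
Availability = 4015 / 4017
Availability = 99.9502%

99.9502%


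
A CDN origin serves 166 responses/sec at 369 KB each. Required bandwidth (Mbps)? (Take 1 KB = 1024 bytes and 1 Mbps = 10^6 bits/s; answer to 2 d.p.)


Formula: Mbps = payload_bytes * RPS * 8 / 1e6
Payload per request = 369 KB = 369 * 1024 = 377856 bytes
Total bytes/sec = 377856 * 166 = 62724096
Total bits/sec = 62724096 * 8 = 501792768
Mbps = 501792768 / 1e6 = 501.79

501.79 Mbps


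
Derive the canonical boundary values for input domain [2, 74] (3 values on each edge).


Range: [2, 74]
Boundaries: just below min, min, min+1, max-1, max, just above max
Values: [1, 2, 3, 73, 74, 75]

[1, 2, 3, 73, 74, 75]


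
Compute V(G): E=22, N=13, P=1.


Formula: V(G) = E - N + 2P
V(G) = 22 - 13 + 2*1
V(G) = 9 + 2
V(G) = 11

11


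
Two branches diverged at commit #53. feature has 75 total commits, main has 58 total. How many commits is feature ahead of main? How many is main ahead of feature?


Common ancestor: commit #53
feature commits after divergence: 75 - 53 = 22
main commits after divergence: 58 - 53 = 5
feature is 22 commits ahead of main
main is 5 commits ahead of feature

feature ahead: 22, main ahead: 5
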